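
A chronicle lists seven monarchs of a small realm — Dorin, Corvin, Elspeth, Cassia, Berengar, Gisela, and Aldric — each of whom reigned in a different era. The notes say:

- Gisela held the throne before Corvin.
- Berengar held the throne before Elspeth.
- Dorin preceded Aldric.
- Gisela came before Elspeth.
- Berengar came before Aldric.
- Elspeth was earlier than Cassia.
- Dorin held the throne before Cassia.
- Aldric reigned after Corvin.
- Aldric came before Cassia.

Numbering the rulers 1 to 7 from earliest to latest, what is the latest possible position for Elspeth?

Elspeth must come before Cassia — 1 ruler forced after them.
Everything else can be placed before Elspeth in some valid order, so Elspeth can sit as late as position 7 − 1 = 6.

6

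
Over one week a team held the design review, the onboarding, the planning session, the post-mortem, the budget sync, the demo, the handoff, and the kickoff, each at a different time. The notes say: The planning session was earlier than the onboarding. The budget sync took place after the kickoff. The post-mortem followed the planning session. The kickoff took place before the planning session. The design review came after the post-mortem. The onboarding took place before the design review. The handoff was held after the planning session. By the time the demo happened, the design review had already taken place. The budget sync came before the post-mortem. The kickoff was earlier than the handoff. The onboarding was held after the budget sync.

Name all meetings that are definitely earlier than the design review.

Directly stated before the design review: the onboarding and the post-mortem.
The budget sync reaches the design review via the budget sync → the post-mortem → the design review.
The kickoff reaches the design review via the kickoff → the planning session → the onboarding → the design review.
The planning session reaches the design review via the planning session → the onboarding → the design review.

the budget sync, the kickoff, the onboarding, the planning session, the post-mortem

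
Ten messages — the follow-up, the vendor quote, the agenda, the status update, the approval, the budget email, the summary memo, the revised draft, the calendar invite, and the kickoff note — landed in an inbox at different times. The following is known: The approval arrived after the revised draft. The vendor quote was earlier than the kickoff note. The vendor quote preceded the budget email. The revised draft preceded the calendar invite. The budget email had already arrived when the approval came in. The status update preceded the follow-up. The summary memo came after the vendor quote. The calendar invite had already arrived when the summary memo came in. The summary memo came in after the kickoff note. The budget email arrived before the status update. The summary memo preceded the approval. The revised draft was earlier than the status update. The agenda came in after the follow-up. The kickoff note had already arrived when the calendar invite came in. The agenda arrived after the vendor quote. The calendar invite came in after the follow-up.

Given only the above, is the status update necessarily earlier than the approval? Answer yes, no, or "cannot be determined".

yes

Chain the constraints: the status update → the follow-up → the calendar invite → the summary memo → the approval. Each link is directly stated, so the status update comes before the approval.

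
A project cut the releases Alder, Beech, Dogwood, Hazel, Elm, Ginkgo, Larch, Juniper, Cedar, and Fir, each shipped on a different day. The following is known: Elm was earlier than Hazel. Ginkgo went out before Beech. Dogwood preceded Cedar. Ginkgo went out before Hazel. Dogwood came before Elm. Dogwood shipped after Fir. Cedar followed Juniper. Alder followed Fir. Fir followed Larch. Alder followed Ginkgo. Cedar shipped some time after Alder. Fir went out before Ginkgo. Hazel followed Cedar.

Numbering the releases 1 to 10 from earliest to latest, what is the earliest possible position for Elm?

Dogwood, Fir, and Larch must all come before Elm — 3 forced predecessors.
Nothing else is forced ahead of Elm, so its earliest slot is position 3 + 1 = 4.

4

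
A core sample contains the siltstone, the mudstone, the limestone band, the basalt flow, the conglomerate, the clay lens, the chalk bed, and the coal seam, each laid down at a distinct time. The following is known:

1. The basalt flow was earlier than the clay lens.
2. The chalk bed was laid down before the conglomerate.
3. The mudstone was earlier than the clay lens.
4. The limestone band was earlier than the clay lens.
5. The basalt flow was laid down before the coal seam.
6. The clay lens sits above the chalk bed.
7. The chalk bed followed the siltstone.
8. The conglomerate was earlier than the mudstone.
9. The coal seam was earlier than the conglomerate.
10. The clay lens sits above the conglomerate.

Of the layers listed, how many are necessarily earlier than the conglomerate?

4

Directly stated before the conglomerate: the chalk bed and the coal seam.
The basalt flow reaches the conglomerate via the basalt flow → the coal seam → the conglomerate.
The siltstone reaches the conglomerate via the siltstone → the chalk bed → the conglomerate.
That's the basalt flow, the chalk bed, the coal seam, and the siltstone — 4 in all.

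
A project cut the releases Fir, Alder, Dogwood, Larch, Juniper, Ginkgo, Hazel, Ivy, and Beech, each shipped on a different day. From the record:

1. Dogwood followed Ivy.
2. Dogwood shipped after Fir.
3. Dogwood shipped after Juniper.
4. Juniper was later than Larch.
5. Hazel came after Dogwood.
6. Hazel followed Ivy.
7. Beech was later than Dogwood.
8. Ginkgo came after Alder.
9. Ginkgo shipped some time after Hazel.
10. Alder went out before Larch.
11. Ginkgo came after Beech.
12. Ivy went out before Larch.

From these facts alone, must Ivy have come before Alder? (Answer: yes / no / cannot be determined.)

No chain of stated constraints runs from Ivy to Alder, and none runs from Alder to Ivy either.
So the relative order of Ivy and Alder is not fixed by the given facts.

cannot be determined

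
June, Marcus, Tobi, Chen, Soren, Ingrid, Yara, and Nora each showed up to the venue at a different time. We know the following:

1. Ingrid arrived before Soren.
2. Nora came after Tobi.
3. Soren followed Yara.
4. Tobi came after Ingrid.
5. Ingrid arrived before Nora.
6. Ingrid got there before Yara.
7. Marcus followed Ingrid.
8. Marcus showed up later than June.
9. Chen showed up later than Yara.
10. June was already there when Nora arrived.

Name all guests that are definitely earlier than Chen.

Directly stated before Chen: Yara.
Ingrid reaches Chen via Ingrid → Yara → Chen.
No chain forces Nora (or any of the others) ahead of Chen.

Ingrid, Yara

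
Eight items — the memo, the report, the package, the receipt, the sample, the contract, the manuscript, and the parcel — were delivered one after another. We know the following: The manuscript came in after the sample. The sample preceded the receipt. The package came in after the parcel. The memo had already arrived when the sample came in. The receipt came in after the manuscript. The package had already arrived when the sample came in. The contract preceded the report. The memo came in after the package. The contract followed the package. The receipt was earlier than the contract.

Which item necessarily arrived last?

Every other item has a chain of constraints placing it before the report, so the report is last.

the report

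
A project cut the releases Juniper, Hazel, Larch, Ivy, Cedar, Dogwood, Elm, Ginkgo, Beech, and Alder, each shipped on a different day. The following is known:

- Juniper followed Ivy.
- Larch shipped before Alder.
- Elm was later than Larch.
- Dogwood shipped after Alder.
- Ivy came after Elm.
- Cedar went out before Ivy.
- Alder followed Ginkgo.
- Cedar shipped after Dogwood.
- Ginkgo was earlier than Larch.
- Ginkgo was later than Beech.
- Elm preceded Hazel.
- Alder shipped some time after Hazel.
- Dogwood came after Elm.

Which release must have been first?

Beech has a chain of constraints placing it before every other release, so Beech must be first.

Beech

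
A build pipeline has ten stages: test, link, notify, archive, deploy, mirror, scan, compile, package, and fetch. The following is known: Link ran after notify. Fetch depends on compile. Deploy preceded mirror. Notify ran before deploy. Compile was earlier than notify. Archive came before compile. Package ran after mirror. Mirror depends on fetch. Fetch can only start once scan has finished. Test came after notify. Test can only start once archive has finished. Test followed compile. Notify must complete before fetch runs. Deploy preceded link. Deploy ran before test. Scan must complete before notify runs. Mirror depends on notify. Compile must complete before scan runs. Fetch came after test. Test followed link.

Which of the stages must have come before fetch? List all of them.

Directly stated before fetch: compile, notify, scan, and test.
Archive reaches fetch via archive → compile → fetch.
Deploy reaches fetch via deploy → test → fetch.
Link reaches fetch via link → test → fetch.
No chain forces package (or any of the others) ahead of fetch.

archive, compile, deploy, link, notify, scan, test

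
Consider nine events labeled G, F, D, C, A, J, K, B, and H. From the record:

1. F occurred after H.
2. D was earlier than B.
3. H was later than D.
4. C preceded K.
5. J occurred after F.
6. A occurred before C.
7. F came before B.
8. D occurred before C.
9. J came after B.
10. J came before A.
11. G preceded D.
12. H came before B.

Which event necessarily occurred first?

G has a chain of constraints placing it before every other event, so G must be first.

G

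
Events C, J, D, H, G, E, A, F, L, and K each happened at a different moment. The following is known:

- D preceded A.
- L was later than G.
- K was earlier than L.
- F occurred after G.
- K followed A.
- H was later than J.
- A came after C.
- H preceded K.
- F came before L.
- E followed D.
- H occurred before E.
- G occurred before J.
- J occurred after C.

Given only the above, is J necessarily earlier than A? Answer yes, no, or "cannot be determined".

No chain of stated constraints runs from J to A, and none runs from A to J either.
So the relative order of J and A is not fixed by the given facts.

cannot be determined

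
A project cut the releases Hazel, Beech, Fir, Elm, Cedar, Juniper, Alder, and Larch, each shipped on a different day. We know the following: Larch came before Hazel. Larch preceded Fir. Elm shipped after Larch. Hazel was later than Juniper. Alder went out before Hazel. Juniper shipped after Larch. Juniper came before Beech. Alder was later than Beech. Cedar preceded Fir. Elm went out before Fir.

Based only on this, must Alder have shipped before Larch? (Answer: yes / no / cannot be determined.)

Tracing the constraints gives Larch → Juniper → Beech → Alder, so Larch must come before Alder.
That means Alder cannot be before Larch.

no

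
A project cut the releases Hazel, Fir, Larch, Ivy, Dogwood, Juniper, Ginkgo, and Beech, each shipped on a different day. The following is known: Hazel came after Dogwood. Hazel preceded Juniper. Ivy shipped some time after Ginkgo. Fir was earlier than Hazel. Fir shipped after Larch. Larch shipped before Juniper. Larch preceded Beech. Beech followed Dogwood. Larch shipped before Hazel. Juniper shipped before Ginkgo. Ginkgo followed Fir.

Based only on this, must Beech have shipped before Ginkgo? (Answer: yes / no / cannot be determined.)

No chain of stated constraints runs from Beech to Ginkgo, and none runs from Ginkgo to Beech either.
So the relative order of Beech and Ginkgo is not fixed by the given facts.

cannot be determined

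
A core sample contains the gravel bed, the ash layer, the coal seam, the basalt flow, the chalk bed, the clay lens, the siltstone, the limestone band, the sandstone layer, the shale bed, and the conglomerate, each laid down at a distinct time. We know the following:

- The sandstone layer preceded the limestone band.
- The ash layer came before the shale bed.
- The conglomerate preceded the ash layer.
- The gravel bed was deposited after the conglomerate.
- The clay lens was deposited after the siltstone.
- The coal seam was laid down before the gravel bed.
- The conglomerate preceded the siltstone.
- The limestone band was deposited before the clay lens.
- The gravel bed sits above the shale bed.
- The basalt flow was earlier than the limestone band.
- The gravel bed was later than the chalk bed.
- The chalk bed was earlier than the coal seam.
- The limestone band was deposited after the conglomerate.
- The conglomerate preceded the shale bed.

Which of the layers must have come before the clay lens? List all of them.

the basalt flow, the conglomerate, the limestone band, the sandstone layer, the siltstone

Directly stated before the clay lens: the limestone band and the siltstone.
The basalt flow reaches the clay lens via the basalt flow → the limestone band → the clay lens.
The conglomerate reaches the clay lens via the conglomerate → the limestone band → the clay lens.
The sandstone layer reaches the clay lens via the sandstone layer → the limestone band → the clay lens.
No chain forces the coal seam (or any of the others) ahead of the clay lens.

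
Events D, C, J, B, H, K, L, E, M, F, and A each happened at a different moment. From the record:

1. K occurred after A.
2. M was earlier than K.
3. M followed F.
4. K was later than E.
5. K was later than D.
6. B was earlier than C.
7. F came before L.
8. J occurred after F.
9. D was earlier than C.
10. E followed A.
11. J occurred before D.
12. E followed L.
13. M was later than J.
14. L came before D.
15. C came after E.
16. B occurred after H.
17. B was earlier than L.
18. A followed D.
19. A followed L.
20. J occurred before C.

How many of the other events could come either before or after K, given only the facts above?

Forced before K: A, B, D, E, F, H, J, L, and M.
That leaves C with no forced order relative to K — 1.

1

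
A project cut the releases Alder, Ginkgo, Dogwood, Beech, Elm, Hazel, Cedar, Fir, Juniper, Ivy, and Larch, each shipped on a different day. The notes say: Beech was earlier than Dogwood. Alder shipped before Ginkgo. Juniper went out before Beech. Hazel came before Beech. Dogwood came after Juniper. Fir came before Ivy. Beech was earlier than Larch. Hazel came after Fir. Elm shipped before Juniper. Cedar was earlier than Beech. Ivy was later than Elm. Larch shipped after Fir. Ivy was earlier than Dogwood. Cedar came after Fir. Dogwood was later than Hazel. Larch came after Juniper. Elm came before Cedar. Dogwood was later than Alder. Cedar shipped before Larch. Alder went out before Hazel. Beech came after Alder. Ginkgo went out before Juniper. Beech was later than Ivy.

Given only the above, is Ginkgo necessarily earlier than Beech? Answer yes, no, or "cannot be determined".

Chain the constraints: Ginkgo → Juniper → Beech. Each link is directly stated, so Ginkgo comes before Beech.

yes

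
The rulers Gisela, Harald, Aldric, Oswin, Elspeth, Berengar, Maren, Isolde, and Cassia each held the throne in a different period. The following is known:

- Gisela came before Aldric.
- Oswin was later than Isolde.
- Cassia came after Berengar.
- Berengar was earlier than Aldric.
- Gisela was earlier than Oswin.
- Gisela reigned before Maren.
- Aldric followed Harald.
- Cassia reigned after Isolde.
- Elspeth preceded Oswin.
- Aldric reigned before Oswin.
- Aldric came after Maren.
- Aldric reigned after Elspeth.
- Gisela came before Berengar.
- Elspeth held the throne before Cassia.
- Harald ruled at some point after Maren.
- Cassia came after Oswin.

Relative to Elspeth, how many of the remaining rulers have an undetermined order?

5

Forced after Elspeth: Aldric, Cassia, and Oswin.
That leaves Berengar, Gisela, Harald, Isolde, and Maren with no forced order relative to Elspeth — 5.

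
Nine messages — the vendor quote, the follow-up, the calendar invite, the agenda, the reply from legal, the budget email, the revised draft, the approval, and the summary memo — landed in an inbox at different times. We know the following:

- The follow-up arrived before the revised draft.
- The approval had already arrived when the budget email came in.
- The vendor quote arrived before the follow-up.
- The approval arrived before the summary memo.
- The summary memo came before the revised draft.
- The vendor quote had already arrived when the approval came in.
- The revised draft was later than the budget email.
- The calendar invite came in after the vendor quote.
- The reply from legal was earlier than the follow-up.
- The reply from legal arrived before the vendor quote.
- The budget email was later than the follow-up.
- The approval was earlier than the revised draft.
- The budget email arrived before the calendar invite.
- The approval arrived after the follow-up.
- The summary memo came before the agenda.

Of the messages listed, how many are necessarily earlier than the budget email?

4

Directly stated before the budget email: the approval and the follow-up.
The reply from legal reaches the budget email via the reply from legal → the follow-up → the budget email.
The vendor quote reaches the budget email via the vendor quote → the follow-up → the budget email.
No chain forces the agenda (or any of the others) ahead of the budget email.
That's the approval, the follow-up, the reply from legal, and the vendor quote — 4 in all.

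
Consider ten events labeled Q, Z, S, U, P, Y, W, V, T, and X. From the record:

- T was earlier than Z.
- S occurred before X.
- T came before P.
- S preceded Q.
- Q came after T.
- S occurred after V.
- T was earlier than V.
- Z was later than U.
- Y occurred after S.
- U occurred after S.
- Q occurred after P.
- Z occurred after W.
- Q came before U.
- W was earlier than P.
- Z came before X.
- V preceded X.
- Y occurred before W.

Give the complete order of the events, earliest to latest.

The constraints fix every adjacent pair, so only one ordering works:
T → V → S → Y → W → P → Q → U → Z → X.

T, V, S, Y, W, P, Q, U, Z, X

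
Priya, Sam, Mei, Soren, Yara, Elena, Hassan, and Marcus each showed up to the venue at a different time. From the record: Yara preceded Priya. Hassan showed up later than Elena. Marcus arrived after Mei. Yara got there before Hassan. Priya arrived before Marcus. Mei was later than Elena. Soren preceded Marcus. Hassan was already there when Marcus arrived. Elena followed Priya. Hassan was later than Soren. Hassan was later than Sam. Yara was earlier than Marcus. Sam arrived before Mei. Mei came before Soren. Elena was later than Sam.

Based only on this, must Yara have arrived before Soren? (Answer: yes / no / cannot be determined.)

yes

Chain the constraints: Yara → Priya → Elena → Mei → Soren. Each link is directly stated, so Yara comes before Soren.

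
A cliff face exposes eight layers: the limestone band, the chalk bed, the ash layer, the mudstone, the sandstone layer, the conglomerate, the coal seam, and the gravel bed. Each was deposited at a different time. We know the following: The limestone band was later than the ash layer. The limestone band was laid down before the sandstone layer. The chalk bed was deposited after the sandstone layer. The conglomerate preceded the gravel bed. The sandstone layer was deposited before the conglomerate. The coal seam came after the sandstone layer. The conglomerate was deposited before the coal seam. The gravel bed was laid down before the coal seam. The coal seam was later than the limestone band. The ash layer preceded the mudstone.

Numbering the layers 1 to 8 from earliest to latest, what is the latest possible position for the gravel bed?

7

The gravel bed must come before the coal seam — 1 layer forced after it.
Everything else can be placed before the gravel bed in some valid order, so the gravel bed can sit as late as position 8 − 1 = 7.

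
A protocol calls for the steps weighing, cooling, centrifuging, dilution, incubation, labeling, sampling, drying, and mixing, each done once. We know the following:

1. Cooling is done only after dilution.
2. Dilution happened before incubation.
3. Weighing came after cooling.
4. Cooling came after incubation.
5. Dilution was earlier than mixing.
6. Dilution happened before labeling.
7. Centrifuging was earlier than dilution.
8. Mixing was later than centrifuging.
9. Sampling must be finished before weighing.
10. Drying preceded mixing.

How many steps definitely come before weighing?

5

Directly stated before weighing: cooling and sampling.
Centrifuging reaches weighing via centrifuging → dilution → cooling → weighing.
Dilution reaches weighing via dilution → cooling → weighing.
Incubation reaches weighing via incubation → cooling → weighing.
That's centrifuging, cooling, dilution, incubation, and sampling — 5 in all.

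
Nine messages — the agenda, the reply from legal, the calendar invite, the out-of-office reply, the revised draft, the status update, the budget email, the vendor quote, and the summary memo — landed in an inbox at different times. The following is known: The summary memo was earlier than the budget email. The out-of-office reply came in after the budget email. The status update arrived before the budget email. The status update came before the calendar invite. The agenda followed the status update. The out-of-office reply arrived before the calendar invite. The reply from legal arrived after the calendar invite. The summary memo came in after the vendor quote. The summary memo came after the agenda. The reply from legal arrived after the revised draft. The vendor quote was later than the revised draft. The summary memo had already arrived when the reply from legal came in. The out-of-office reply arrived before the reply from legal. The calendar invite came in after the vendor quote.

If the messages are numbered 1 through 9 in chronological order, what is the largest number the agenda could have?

The agenda must come before the budget email, the calendar invite, the out-of-office reply, the reply from legal, and the summary memo — 5 messages forced after it.
Everything else can be placed before the agenda in some valid order, so the agenda can sit as late as position 9 − 5 = 4.

4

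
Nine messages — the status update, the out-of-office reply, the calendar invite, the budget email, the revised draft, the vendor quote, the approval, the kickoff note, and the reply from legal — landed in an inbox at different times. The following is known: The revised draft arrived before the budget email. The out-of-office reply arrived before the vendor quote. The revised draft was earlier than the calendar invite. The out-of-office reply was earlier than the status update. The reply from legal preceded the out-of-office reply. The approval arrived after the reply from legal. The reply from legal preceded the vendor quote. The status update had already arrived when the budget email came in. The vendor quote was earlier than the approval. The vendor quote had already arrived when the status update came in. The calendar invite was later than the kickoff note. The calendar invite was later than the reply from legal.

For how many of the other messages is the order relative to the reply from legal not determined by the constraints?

Forced after the reply from legal: the approval, the budget email, the calendar invite, the out-of-office reply, the status update, and the vendor quote.
That leaves the kickoff note and the revised draft with no forced order relative to the reply from legal — 2.

2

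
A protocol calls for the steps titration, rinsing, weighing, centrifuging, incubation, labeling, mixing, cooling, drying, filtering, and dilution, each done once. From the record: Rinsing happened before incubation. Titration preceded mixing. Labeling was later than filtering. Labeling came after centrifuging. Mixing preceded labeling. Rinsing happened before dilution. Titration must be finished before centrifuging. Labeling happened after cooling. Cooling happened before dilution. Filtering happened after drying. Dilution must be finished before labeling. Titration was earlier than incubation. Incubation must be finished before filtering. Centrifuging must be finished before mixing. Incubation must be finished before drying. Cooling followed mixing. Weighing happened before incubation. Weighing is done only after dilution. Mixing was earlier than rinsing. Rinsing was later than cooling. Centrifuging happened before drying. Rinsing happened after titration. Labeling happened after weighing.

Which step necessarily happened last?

Every other step has a chain of constraints placing it before labeling, so labeling is last.

labeling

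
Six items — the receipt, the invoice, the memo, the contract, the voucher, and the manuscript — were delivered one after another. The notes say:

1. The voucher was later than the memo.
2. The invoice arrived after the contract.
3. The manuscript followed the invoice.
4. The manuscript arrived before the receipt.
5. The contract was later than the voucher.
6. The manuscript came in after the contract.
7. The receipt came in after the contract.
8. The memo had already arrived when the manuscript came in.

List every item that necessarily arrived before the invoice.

Directly stated before the invoice: the contract.
The memo reaches the invoice via the memo → the voucher → the contract → the invoice.
The voucher reaches the invoice via the voucher → the contract → the invoice.

the contract, the memo, the voucher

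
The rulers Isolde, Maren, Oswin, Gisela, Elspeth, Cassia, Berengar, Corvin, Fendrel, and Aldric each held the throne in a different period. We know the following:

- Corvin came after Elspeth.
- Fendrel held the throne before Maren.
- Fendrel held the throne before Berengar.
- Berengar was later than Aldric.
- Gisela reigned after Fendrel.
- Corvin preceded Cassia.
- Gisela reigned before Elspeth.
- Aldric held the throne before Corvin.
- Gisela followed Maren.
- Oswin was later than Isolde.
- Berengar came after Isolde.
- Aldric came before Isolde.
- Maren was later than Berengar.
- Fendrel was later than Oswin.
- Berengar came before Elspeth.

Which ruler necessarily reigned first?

Aldric has a chain of constraints placing them before every other ruler, so Aldric must be first.

Aldric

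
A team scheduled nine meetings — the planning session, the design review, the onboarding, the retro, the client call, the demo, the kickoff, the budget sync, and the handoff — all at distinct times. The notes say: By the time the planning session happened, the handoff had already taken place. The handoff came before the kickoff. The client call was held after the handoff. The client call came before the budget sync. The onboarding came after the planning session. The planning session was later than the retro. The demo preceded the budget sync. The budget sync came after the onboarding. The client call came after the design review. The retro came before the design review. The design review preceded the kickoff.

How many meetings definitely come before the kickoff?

Directly stated before the kickoff: the design review and the handoff.
The retro reaches the kickoff via the retro → the design review → the kickoff.
No chain forces the onboarding (or any of the others) ahead of the kickoff.
That's the design review, the handoff, and the retro — 3 in all.

3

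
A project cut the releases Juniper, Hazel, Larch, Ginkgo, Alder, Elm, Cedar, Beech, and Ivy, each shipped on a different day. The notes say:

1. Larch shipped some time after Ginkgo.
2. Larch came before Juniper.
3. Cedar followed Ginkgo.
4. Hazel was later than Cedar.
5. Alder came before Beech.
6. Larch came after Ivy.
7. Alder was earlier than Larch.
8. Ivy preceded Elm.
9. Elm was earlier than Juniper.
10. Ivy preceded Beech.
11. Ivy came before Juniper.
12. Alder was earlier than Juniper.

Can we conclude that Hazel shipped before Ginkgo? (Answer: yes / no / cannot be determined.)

no

Tracing the constraints gives Ginkgo → Cedar → Hazel, so Ginkgo must come before Hazel.
That means Hazel cannot be before Ginkgo.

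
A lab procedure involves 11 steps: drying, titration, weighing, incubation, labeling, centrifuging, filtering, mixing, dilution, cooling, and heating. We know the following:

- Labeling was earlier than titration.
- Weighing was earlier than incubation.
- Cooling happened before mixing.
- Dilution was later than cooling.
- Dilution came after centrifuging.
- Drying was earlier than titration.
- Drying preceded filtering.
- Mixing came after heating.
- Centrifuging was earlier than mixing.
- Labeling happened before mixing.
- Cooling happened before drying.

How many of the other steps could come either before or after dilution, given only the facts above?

8

Forced before dilution: centrifuging and cooling.
That leaves drying, filtering, heating, incubation, labeling, mixing, titration, and weighing with no forced order relative to dilution — 8.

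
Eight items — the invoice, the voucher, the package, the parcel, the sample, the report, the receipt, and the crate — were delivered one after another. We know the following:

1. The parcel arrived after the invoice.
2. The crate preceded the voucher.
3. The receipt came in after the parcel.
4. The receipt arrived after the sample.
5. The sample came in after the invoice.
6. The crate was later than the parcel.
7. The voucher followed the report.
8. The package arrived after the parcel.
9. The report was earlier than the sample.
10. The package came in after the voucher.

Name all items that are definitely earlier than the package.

the crate, the invoice, the parcel, the report, the voucher

Directly stated before the package: the parcel and the voucher.
The crate reaches the package via the crate → the voucher → the package.
The invoice reaches the package via the invoice → the parcel → the package.
The report reaches the package via the report → the voucher → the package.
No chain forces the receipt (or any of the others) ahead of the package.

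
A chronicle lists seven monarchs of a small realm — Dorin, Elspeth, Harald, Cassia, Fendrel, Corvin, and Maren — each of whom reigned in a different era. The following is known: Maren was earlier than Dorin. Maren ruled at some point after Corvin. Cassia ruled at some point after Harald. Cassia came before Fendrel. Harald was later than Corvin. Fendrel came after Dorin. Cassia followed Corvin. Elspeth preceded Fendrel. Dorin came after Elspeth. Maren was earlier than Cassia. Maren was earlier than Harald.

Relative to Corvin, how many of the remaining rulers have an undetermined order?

1

Forced after Corvin: Cassia, Dorin, Fendrel, Harald, and Maren.
That leaves Elspeth with no forced order relative to Corvin — 1.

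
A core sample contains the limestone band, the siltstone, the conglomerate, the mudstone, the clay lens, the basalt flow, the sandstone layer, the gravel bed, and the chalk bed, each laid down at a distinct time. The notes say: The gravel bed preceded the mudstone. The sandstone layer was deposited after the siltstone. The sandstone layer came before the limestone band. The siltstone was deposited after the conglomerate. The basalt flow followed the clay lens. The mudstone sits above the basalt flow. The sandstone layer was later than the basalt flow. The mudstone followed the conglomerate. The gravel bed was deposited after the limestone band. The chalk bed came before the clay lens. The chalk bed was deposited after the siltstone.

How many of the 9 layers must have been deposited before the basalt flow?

4

Directly stated before the basalt flow: the clay lens.
The chalk bed reaches the basalt flow via the chalk bed → the clay lens → the basalt flow.
The conglomerate reaches the basalt flow via the conglomerate → the siltstone → the chalk bed → the clay lens → the basalt flow.
The siltstone reaches the basalt flow via the siltstone → the chalk bed → the clay lens → the basalt flow.
No chain forces the limestone band (or any of the others) ahead of the basalt flow.
That's the chalk bed, the clay lens, the conglomerate, and the siltstone — 4 in all.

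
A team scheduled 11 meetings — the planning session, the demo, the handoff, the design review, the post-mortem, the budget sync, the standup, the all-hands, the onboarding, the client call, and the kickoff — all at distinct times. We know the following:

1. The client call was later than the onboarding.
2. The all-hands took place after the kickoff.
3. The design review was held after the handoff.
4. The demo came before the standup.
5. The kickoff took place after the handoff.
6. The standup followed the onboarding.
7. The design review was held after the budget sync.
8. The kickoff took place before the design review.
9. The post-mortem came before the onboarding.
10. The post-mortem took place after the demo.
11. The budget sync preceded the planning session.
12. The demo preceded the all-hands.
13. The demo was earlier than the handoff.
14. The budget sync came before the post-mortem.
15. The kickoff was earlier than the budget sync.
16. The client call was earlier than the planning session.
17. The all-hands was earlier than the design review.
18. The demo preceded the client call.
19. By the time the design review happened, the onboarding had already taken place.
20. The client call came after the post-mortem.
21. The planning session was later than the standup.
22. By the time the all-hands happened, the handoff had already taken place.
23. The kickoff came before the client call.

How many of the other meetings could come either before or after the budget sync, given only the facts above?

1

Forced before the budget sync: the demo, the handoff, and the kickoff; forced after the budget sync: the client call, the design review, the onboarding, the planning session, the post-mortem, and the standup.
That leaves the all-hands with no forced order relative to the budget sync — 1.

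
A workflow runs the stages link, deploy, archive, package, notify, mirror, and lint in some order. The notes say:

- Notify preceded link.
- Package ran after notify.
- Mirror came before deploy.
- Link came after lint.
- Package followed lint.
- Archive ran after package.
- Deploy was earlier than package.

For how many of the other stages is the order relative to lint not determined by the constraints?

Forced after lint: archive, link, and package.
That leaves deploy, mirror, and notify with no forced order relative to lint — 3.

3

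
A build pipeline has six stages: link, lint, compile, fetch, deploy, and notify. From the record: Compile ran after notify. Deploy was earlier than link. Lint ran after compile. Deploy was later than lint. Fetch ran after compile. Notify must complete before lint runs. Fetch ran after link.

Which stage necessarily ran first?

Notify has a chain of constraints placing it before every other stage, so notify must be first.

notify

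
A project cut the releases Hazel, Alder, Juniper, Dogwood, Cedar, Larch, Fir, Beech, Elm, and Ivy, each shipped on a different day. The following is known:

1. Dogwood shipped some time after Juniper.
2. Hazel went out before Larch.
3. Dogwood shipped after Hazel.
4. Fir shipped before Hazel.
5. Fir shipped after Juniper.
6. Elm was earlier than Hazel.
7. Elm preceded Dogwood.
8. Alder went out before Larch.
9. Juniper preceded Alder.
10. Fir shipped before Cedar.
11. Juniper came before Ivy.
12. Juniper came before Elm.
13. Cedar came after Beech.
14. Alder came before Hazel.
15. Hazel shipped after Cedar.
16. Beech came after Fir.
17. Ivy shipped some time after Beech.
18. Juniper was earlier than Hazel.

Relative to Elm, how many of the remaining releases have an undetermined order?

5

Forced before Elm: Juniper; forced after Elm: Dogwood, Hazel, and Larch.
That leaves Alder, Beech, Cedar, Fir, and Ivy with no forced order relative to Elm — 5.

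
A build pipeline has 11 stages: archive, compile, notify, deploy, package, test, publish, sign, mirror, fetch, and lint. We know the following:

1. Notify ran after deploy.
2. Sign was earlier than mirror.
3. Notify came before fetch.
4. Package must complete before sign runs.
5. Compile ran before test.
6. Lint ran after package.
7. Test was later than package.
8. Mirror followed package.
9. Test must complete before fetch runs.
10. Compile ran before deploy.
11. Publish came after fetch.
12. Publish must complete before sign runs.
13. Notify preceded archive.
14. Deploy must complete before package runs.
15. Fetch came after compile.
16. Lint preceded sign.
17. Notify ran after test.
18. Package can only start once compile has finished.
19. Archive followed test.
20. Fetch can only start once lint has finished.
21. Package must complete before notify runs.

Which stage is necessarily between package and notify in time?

test

Tracing the constraints gives package → test → notify, so test sits after package and before notify.
No other stage is forced both after package and before notify.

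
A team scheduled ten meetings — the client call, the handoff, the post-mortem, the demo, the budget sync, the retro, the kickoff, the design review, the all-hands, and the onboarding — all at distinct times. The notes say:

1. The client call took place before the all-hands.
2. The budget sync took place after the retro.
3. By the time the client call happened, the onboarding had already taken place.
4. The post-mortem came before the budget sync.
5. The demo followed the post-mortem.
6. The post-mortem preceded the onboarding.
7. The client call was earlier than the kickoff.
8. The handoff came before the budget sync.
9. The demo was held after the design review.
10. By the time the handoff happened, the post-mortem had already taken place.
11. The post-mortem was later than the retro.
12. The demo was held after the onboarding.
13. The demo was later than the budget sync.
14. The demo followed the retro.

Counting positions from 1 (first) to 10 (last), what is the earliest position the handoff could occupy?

The post-mortem and the retro must both come before the handoff — 2 forced predecessors.
Nothing else is forced ahead of the handoff, so its earliest slot is position 2 + 1 = 3.

3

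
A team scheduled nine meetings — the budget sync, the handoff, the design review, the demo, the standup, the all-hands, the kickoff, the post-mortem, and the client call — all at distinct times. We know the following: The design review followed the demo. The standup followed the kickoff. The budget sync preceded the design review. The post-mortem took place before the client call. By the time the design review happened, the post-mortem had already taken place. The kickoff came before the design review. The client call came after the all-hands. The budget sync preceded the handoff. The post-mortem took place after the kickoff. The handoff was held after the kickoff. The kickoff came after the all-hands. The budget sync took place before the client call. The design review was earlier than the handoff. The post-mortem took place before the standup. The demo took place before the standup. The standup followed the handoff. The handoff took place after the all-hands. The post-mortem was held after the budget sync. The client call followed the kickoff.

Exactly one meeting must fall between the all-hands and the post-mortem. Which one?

Tracing the constraints gives the all-hands → the kickoff → the post-mortem, so the kickoff sits after the all-hands and before the post-mortem.
No other meeting is forced both after the all-hands and before the post-mortem.

the kickoff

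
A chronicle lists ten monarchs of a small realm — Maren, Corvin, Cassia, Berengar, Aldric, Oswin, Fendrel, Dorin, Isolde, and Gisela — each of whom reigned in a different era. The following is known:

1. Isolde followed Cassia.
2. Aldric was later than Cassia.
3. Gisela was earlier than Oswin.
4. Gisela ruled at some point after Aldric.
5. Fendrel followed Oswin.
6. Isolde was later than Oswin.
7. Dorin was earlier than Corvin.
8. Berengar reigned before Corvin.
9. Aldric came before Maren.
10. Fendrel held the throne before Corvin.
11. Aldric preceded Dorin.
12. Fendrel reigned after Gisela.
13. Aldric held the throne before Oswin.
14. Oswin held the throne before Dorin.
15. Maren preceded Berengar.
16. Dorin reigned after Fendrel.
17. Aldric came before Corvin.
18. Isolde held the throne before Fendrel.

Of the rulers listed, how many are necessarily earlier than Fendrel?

5

Directly stated before Fendrel: Gisela, Isolde, and Oswin.
Aldric reaches Fendrel via Aldric → Gisela → Fendrel.
Cassia reaches Fendrel via Cassia → Isolde → Fendrel.
That's Aldric, Cassia, Gisela, Isolde, and Oswin — 5 in all.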